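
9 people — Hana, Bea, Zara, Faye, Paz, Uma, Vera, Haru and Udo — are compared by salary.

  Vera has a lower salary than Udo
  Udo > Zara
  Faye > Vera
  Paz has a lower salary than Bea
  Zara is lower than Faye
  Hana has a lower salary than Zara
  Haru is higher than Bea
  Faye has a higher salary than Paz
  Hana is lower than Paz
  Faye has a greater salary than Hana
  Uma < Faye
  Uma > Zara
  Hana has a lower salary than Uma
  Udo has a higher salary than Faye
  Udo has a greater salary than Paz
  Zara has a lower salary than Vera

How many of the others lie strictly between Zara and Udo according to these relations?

The relations place Zara below Udo. An element lies strictly between them when it is forced above Zara and also forced below Udo.
Above Zara: {Vera, Uma, Faye}. Below Udo: {Hana, Vera, Uma, Paz, Faye}.
Intersection: {Vera, Uma, Faye} — 3.

3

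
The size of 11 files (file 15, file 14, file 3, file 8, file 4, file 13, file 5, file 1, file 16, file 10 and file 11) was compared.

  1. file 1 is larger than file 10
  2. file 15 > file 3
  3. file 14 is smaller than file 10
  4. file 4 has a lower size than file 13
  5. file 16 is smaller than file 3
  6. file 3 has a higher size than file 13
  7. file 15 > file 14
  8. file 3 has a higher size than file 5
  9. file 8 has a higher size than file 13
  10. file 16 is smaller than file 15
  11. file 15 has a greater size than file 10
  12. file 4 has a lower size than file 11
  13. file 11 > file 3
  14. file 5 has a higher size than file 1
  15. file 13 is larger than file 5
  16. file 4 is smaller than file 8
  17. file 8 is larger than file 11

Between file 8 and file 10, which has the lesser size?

Link the given pairs in sequence: file 10 < file 1; file 1 < file 5; file 5 < file 13; file 13 < file 3; file 3 < file 11; file 11 < file 8.
Chaining these gives file 10 < file 1 < file 5 < file 13 < file 3 < file 11 < file 8.
So file 10 < file 8; file 10 is the smaller of the two.

file 10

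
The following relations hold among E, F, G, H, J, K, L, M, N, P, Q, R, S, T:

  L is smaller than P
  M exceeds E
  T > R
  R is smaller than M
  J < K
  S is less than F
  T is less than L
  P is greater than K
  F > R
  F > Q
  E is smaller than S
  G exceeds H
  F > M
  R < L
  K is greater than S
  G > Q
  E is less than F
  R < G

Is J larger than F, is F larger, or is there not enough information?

undetermined

Following every chain through J: above J we get K, P.
F is not reached, and no chain runs the other way from F to J.
So the given relations leave the order of J and F undetermined.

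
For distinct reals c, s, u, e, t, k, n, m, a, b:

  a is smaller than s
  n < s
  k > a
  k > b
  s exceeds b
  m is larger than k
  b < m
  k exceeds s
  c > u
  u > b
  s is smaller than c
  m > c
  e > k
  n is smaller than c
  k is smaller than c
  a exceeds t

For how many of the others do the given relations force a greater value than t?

6

The elements the relations force above t are a, s, k, e, c, m — no chain reaches any other.
That is 6.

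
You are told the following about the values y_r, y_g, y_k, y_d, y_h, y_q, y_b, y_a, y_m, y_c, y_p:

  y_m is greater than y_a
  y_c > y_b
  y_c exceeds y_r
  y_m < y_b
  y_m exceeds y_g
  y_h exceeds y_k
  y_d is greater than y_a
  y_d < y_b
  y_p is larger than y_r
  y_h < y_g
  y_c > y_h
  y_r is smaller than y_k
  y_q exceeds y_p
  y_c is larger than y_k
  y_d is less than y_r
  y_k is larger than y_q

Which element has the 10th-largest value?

Chaining the given pairs: y_a < y_d < y_r < y_p < y_q < y_k < y_h < y_g < y_m < y_b < y_c.
Counting 10 from the largest end gives y_d.

y_d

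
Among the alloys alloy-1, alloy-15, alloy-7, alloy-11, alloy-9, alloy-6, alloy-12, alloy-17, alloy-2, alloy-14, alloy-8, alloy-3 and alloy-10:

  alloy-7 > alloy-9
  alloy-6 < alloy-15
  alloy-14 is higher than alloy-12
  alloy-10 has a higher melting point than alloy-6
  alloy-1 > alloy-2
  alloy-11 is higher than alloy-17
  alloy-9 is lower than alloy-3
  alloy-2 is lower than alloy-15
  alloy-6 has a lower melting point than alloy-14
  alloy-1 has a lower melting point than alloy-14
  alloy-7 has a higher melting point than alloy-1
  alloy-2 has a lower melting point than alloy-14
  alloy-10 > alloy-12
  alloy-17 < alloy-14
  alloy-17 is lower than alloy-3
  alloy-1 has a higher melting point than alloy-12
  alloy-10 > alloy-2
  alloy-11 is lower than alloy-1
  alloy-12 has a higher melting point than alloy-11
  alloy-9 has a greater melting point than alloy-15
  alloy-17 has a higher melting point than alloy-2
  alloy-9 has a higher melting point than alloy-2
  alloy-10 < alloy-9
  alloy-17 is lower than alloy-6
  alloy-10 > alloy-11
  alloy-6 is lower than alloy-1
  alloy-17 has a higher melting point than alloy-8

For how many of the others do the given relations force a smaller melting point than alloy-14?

Directly below alloy-14: alloy-2, alloy-17, alloy-6, alloy-12, alloy-1.
One step further: alloy-8, alloy-11 (7 so far).
Nothing else is reachable below alloy-14; 7 in all.

7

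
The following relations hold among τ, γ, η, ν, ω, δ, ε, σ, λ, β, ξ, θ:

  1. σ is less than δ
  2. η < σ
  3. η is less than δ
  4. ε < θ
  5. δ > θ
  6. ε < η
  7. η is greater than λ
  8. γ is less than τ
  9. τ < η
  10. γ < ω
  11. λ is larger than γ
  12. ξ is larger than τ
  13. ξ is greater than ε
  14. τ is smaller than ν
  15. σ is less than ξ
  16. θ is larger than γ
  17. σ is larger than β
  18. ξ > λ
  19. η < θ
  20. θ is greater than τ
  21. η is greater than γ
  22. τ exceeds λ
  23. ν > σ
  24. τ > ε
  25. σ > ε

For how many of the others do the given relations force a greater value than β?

4

The elements the relations force above β are σ, ξ, δ, ν — no chain reaches any other.
That is 4.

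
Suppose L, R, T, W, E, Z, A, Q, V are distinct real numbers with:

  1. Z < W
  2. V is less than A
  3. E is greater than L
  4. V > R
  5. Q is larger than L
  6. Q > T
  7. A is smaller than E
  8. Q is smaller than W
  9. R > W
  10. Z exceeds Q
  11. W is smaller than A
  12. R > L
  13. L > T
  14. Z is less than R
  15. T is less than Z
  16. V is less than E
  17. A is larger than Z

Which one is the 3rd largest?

V

Chaining the given pairs: T < L < Q < Z < W < R < V < A < E.
The 3rd largest is V.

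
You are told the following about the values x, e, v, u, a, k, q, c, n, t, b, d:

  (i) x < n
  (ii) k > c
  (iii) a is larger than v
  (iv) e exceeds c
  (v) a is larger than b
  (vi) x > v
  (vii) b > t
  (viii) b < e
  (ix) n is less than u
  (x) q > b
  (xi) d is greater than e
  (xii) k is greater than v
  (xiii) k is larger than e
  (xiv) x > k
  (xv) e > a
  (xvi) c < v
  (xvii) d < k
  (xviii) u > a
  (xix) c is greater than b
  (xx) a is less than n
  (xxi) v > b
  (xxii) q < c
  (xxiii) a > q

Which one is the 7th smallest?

e

Chaining the given pairs: t < b < q < c < v < a < e < d < k < x < n < u.
Counting 7 from the smallest end gives e.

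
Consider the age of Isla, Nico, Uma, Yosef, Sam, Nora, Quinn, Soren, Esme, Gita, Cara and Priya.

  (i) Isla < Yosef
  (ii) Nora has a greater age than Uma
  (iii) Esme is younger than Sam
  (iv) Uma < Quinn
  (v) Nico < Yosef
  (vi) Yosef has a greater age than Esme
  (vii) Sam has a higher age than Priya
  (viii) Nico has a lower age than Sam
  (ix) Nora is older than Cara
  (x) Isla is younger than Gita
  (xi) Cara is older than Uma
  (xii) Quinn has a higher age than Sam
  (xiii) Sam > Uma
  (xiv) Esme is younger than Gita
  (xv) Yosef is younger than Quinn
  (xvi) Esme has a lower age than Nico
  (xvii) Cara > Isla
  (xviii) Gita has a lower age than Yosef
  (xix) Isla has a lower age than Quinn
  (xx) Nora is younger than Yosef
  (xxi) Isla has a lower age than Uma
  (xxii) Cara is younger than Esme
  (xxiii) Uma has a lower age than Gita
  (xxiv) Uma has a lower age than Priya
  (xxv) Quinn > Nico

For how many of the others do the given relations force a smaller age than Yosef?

Directly below Yosef: Isla, Esme, Gita, Nico, Nora.
One step further: Uma, Cara (7 so far).
Nothing else is reachable below Yosef; 7 in all.

7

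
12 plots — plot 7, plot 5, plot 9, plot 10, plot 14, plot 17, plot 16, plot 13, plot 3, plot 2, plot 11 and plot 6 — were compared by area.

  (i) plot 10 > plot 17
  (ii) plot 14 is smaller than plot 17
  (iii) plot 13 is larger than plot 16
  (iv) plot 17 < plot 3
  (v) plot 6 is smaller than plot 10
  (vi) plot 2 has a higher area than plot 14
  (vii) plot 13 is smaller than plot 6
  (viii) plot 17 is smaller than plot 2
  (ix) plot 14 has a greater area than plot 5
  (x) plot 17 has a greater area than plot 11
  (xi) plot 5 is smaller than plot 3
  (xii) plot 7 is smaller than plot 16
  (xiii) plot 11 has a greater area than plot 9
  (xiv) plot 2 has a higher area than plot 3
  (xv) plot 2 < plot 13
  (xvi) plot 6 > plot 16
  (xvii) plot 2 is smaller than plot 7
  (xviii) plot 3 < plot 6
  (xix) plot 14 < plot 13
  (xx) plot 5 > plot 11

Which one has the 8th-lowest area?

plot 7

Piecing the relations together gives one ordering: plot 9 < plot 11 < plot 5 < plot 14 < plot 17 < plot 3 < plot 2 < plot 7 < plot 16 < plot 13 < plot 6 < plot 10.
The 8th smallest is plot 7.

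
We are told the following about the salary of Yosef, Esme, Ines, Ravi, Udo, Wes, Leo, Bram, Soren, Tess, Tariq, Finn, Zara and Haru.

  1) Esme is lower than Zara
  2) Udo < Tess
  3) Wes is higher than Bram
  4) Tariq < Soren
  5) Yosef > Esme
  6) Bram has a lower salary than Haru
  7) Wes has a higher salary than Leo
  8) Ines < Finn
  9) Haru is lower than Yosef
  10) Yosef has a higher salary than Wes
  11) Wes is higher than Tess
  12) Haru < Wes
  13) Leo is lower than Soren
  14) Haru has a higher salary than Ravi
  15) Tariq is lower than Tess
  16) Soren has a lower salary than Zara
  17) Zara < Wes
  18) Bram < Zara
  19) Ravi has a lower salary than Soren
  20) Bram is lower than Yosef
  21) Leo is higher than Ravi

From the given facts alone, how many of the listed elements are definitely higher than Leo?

4

From Leo the given relations immediately reach Soren, Wes.
From those, Zara, Yosef — 4 in total.
Nothing else is reachable above Leo; 4 in all.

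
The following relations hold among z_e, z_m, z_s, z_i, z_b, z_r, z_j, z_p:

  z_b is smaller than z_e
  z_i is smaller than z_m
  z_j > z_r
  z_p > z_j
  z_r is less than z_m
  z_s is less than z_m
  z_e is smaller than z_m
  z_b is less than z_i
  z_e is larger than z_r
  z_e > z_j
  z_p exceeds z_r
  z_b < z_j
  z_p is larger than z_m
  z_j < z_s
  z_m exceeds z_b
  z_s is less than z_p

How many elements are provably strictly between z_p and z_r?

4

Chaining upward from z_r reaches: z_j, z_s, z_e, z_m.
Chaining downward from z_p reaches: z_b, z_i, z_j, z_s, z_e, z_m.
Strictly between z_r and z_p are those in both lists: z_j, z_s, z_e, z_m — 4 elements.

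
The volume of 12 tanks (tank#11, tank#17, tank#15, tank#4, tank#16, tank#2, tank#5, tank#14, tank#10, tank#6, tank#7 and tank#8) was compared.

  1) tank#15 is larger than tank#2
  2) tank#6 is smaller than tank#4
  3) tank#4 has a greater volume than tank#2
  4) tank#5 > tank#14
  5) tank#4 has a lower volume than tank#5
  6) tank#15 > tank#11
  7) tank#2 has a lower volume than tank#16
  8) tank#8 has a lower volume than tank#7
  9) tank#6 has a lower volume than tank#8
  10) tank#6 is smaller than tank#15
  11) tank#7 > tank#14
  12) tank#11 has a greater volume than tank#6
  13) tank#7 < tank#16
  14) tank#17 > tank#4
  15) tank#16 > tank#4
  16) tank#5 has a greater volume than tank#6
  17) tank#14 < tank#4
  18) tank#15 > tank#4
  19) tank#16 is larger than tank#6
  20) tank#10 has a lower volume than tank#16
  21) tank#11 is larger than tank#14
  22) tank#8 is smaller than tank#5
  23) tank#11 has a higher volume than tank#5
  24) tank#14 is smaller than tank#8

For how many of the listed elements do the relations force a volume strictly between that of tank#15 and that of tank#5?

Chaining upward from tank#5 reaches: tank#11.
Chaining downward from tank#15 reaches: tank#14, tank#6, tank#8, tank#2, tank#4, tank#11.
Strictly between tank#5 and tank#15 are those in both lists: tank#11 — 1 element.

1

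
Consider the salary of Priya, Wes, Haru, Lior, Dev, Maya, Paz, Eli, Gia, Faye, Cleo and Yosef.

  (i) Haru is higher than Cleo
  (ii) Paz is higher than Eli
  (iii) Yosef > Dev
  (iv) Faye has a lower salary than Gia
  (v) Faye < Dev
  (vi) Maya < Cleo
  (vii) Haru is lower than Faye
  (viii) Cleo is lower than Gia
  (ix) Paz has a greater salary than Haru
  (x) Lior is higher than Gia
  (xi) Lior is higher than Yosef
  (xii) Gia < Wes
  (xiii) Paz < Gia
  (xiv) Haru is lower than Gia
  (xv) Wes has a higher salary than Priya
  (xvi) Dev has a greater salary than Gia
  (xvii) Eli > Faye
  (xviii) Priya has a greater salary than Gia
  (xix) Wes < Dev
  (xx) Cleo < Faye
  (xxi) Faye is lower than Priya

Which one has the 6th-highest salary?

Gia

The consecutive relations fix a unique order: Maya < Cleo < Haru < Faye < Eli < Paz < Gia < Priya < Wes < Dev < Yosef < Lior.
The 6th largest is Gia.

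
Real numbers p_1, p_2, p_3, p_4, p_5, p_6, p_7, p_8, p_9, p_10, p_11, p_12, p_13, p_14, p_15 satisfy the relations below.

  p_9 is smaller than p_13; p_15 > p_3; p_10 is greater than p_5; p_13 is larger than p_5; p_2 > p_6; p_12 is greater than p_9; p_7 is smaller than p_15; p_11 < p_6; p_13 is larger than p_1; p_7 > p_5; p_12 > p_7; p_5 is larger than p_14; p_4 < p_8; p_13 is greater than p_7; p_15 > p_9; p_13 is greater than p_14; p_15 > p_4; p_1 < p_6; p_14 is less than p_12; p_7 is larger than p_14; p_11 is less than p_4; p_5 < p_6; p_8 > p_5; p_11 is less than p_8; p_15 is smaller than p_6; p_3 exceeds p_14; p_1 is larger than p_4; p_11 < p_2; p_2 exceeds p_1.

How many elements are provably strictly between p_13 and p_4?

Chaining upward from p_4 reaches: p_15, p_8, p_1, p_6, p_2.
Chaining downward from p_13 reaches: p_14, p_11, p_5, p_9, p_7, p_1.
Strictly between p_4 and p_13 are those in both lists: p_1 — 1 element.

1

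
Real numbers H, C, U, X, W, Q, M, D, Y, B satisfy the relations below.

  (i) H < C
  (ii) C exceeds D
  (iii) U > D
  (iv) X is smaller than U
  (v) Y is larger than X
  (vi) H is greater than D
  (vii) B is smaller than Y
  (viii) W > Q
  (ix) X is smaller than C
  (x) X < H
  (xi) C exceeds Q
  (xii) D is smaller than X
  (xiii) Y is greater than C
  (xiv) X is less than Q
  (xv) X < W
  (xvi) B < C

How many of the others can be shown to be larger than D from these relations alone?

Directly above D: X, U, H, C.
One step further: Q, Y, W (7 so far).
No other element is forced above D by the given relations, so the count is 7.

7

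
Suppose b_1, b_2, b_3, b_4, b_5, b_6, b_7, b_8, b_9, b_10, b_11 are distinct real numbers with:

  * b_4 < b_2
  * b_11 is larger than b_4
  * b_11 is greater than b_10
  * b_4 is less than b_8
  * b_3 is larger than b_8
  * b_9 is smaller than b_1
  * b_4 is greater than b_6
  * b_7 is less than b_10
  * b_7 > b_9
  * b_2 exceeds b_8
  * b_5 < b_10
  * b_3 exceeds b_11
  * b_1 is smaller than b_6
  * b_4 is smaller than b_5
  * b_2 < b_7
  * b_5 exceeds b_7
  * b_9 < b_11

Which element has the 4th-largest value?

Chaining the given pairs: b_9 < b_1 < b_6 < b_4 < b_8 < b_2 < b_7 < b_5 < b_10 < b_11 < b_3.
Counting 4 from the largest end gives b_5.

b_5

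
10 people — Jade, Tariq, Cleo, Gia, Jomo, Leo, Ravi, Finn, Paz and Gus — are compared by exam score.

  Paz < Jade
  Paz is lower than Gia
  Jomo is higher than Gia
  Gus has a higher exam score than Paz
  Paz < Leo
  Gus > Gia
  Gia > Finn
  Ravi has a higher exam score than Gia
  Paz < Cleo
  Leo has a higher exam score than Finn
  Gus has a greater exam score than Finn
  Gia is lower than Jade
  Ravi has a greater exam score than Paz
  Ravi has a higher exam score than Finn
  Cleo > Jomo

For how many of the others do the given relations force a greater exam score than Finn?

The elements the relations force above Finn are Gia, Ravi, Leo, Jomo, Jade, Gus, Cleo — no chain reaches any other.
That is 7.

7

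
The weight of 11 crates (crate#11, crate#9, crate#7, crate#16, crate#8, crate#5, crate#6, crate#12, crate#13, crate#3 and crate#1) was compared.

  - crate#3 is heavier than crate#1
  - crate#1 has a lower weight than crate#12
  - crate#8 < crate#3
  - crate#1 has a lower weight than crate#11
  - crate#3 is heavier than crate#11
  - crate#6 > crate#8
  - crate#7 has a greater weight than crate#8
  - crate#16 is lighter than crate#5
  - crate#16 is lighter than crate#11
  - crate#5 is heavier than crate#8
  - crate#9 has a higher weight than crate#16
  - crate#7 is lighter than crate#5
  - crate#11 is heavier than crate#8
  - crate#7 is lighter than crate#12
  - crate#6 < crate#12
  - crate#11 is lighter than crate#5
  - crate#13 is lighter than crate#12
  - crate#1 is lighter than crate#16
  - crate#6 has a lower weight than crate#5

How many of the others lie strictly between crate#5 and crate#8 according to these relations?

The relations place crate#8 below crate#5. An element lies strictly between them when it is forced above crate#8 and also forced below crate#5.
Above crate#8: {crate#7, crate#6, crate#11, crate#3, crate#12}. Below crate#5: {crate#7, crate#1, crate#6, crate#16, crate#11}.
Intersection: {crate#7, crate#6, crate#11} — 3.

3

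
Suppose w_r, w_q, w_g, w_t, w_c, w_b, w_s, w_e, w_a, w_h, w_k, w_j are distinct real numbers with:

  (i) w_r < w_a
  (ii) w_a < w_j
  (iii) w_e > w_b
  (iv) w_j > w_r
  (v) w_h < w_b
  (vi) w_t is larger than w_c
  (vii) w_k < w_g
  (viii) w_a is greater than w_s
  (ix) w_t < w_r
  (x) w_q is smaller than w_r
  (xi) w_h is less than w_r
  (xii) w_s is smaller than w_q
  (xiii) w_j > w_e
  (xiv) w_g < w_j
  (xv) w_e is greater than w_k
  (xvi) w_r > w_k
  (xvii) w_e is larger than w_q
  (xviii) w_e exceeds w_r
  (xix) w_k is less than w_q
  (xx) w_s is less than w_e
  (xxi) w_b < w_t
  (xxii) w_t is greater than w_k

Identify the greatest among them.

Chaining downward from w_j: directly below it, w_r, w_g, w_a, w_e; then w_s, w_k, w_h, w_q, w_b, w_t; then w_c.
That covers every other element, and nothing is given above w_j, so w_j is the greatest.

w_j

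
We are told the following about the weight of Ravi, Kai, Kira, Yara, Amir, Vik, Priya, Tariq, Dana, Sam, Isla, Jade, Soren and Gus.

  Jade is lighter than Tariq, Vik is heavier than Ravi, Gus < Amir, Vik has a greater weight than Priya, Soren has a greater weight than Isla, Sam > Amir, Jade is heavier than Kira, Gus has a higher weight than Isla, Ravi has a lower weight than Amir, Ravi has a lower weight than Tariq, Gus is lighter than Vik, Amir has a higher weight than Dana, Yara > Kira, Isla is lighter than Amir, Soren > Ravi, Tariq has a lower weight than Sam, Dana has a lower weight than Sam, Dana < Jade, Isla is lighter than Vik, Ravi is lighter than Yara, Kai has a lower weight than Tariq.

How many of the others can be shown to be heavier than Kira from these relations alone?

4

The elements the relations force above Kira are Yara, Jade, Tariq, Sam — no chain reaches any other.
That is 4.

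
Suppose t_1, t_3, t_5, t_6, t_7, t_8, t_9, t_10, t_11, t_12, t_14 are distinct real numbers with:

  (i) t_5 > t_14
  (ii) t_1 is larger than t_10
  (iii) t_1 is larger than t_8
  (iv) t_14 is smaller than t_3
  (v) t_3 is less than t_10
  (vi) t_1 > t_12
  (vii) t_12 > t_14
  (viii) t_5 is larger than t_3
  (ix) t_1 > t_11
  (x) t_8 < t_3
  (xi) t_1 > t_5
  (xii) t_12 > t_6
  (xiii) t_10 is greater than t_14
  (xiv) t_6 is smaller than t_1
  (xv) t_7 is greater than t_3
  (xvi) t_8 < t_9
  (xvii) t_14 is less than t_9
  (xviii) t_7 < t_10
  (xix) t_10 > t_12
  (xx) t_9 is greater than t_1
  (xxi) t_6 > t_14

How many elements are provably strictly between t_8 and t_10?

2

The relations place t_8 below t_10. An element lies strictly between them when it is forced above t_8 and also forced below t_10.
Above t_8: {t_3, t_5, t_7, t_1, t_9}. Below t_10: {t_14, t_6, t_12, t_3, t_7}.
Intersection: {t_3, t_7} — 2.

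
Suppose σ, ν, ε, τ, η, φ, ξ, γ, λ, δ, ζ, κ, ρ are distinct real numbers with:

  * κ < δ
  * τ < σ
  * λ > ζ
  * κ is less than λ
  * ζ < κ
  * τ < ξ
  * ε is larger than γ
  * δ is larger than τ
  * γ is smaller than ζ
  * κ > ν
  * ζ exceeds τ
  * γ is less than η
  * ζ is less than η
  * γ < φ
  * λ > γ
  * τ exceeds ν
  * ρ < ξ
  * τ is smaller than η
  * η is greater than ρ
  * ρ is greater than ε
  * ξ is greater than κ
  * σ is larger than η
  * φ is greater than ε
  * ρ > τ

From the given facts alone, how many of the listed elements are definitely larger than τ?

From τ the given relations immediately reach ρ, ζ, η, σ, ξ, δ.
From those, κ, λ — 8 in total.
No other element is forced above τ by the given relations, so the count is 8.

8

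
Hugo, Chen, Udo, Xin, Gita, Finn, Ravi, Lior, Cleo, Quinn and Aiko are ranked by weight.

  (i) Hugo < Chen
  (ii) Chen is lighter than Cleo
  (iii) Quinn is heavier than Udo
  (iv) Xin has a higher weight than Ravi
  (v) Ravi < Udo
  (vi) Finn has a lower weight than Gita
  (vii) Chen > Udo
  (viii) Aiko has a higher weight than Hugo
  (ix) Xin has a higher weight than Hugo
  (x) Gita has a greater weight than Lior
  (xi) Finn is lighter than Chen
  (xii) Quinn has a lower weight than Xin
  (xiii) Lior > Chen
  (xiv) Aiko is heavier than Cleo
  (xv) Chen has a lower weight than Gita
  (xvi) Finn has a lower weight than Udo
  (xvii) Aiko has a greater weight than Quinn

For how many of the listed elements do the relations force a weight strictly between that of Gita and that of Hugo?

The relations place Hugo below Gita. An element lies strictly between them when it is forced above Hugo and also forced below Gita.
Above Hugo: {Chen, Lior, Cleo, Aiko, Xin}. Below Gita: {Ravi, Finn, Udo, Chen, Lior}.
Intersection: {Chen, Lior} — 2.

2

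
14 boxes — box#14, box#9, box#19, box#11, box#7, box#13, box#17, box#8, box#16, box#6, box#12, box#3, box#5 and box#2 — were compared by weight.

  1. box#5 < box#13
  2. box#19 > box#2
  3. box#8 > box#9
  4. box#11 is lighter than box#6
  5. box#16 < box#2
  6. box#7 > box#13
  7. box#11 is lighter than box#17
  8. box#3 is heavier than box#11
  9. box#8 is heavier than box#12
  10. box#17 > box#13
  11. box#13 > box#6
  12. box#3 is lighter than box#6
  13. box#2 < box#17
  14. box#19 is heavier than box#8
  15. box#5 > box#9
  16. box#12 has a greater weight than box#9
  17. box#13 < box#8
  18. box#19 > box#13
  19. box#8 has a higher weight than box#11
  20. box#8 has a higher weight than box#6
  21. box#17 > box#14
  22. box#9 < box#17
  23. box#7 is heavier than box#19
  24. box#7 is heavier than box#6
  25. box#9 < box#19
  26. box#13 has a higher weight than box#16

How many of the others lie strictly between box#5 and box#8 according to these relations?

1

The relations place box#5 below box#8. An element lies strictly between them when it is forced above box#5 and also forced below box#8.
Above box#5: {box#13, box#17, box#19, box#7}. Below box#8: {box#16, box#11, box#9, box#3, box#6, box#12, box#13}.
Intersection: {box#13} — 1.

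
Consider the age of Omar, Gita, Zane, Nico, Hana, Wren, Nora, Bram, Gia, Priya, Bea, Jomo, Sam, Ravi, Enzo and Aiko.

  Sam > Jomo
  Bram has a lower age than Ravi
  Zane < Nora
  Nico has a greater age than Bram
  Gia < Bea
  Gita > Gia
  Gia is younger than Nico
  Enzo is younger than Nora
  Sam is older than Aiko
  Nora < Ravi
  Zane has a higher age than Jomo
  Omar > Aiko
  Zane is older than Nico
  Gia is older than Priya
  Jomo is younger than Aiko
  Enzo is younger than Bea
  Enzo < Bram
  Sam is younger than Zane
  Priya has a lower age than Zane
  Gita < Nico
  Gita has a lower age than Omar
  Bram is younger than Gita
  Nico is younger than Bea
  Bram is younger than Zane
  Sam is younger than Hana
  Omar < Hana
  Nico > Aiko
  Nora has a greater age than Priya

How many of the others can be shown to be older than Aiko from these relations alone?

The elements the relations force above Aiko are Nico, Omar, Bea, Sam, Zane, Nora, Ravi, Hana — no chain reaches any other.
That is 8.

8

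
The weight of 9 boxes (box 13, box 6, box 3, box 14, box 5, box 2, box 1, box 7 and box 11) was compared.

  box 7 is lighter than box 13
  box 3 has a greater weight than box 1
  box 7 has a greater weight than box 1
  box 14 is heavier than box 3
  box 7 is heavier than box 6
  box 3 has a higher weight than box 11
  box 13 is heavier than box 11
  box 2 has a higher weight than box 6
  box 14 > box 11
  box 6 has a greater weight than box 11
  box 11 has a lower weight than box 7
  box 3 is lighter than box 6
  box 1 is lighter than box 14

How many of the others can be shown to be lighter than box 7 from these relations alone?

Directly below box 7: box 1, box 11, box 6.
One step further: box 3 (4 so far).
Nothing else is reachable below box 7; 4 in all.

4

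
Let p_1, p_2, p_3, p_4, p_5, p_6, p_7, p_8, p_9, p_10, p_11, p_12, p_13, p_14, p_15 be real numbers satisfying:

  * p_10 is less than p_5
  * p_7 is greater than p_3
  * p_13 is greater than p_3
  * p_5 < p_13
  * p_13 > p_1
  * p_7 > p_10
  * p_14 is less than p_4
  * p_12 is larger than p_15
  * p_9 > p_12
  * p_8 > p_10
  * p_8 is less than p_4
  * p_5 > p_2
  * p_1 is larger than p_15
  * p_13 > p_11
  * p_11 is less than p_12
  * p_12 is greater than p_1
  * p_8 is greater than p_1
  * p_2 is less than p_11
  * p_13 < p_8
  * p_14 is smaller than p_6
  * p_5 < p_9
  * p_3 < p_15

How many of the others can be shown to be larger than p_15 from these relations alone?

6

Directly above p_15: p_1, p_12.
One step further: p_13, p_9, p_8 (5 so far).
One step further: p_4 (6 so far).
No other element is forced above p_15 by the given relations, so the count is 6.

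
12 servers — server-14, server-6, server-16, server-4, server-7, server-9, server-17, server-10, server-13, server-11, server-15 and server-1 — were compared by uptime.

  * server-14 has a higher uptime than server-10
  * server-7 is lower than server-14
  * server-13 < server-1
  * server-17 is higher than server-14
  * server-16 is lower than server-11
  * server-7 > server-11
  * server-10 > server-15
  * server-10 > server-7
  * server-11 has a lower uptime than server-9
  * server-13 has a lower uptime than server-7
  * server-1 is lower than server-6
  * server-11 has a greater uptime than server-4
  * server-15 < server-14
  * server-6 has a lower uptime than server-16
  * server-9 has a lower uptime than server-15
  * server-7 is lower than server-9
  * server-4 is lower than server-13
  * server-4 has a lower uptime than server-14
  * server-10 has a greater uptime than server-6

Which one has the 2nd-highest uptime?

Chaining the given pairs: server-4 < server-13 < server-1 < server-6 < server-16 < server-11 < server-7 < server-9 < server-15 < server-10 < server-14 < server-17.
Counting 2 from the largest end gives server-14.

server-14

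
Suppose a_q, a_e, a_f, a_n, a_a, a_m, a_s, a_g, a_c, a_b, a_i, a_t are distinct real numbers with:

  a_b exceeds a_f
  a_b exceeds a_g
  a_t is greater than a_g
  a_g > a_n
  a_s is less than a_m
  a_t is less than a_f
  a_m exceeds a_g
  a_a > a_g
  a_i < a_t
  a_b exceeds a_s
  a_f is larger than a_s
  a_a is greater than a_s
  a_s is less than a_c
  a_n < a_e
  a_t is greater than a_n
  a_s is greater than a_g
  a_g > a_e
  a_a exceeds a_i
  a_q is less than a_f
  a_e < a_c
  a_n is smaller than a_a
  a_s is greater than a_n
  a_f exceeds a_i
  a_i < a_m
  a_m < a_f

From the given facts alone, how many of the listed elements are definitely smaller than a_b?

The elements the relations force below a_b are a_i, a_q, a_n, a_e, a_g, a_t, a_s, a_m, a_f — no chain reaches any other.
That is 9.

9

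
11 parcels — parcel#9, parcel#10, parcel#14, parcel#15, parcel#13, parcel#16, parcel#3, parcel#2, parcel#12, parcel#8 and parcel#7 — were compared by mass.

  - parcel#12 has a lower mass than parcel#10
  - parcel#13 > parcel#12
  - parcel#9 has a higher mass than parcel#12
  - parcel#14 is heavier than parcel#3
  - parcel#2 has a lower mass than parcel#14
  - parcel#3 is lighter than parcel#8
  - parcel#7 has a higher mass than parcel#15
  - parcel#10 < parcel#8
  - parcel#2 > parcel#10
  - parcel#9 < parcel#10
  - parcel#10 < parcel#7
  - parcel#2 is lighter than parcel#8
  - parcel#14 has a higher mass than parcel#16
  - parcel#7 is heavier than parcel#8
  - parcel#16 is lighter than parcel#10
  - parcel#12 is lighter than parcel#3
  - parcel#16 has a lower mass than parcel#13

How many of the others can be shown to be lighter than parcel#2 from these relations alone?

4

Directly below parcel#2: parcel#10.
One step further: parcel#12, parcel#16, parcel#9 (4 so far).
Nothing else is reachable below parcel#2; 4 in all.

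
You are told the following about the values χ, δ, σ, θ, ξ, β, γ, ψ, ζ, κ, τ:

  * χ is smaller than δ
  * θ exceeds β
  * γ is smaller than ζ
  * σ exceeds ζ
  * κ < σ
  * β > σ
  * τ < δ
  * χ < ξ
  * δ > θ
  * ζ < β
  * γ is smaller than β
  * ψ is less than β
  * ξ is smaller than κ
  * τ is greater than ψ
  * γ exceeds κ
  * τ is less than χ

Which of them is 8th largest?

Piecing the relations together gives one ordering: ψ < τ < χ < ξ < κ < γ < ζ < σ < β < θ < δ.
The 8th largest is ξ.

ξ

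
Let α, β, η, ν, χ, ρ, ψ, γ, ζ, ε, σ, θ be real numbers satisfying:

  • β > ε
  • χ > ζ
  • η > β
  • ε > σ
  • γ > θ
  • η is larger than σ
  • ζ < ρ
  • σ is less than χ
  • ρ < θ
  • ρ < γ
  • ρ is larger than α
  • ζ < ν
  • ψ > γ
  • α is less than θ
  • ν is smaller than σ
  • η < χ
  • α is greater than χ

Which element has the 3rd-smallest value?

σ

Piecing the relations together gives one ordering: ζ < ν < σ < ε < β < η < χ < α < ρ < θ < γ < ψ.
The 3rd smallest is σ.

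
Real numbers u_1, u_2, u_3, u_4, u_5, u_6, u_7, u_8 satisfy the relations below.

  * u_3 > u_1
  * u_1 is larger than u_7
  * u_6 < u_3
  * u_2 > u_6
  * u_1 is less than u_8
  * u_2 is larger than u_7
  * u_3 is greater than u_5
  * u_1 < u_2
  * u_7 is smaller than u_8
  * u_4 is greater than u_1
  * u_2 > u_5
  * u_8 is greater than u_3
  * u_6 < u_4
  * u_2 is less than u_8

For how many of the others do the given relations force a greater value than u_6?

The elements the relations force above u_6 are u_2, u_4, u_3, u_8 — no chain reaches any other.
That is 4.

4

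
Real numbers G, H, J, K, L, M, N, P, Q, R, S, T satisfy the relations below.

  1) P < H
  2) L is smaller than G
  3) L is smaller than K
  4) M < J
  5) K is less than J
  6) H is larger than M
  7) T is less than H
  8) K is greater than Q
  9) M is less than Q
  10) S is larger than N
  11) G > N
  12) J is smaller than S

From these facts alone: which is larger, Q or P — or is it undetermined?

Following every chain through Q: above Q we get K, J, S; below Q we get M.
P is not reached, and no chain runs the other way from P to Q.
So the given relations leave the order of Q and P undetermined.

undetermined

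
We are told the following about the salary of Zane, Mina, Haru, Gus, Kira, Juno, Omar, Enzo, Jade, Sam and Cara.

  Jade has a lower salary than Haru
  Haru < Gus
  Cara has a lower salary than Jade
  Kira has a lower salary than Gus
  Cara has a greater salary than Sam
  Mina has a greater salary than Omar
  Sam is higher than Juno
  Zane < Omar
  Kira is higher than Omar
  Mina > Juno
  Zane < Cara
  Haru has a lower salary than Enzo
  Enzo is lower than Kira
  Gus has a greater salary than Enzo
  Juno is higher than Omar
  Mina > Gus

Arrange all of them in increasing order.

Each adjacent pair is fixed by a given relation: Zane < Omar; Omar < Juno; Juno < Sam; Sam < Cara; Cara < Jade; Jade < Haru; Haru < Enzo; Enzo < Kira; Kira < Gus; Gus < Mina. Chaining them end to end gives the full order.

Zane < Omar < Juno < Sam < Cara < Jade < Haru < Enzo < Kira < Gus < Mina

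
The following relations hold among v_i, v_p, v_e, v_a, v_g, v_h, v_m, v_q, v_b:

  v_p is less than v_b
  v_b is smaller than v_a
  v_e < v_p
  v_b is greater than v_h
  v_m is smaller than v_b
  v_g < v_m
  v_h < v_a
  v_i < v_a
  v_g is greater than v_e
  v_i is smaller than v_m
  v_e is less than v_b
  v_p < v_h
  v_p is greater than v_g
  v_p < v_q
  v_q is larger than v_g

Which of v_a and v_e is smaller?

v_e

The relevant relations are v_e < v_g; v_g < v_p; v_p < v_h; v_h < v_b; v_b < v_a.
Together: v_e < v_g < v_p < v_h < v_b < v_a.
So v_e < v_a; v_e is the smaller of the two.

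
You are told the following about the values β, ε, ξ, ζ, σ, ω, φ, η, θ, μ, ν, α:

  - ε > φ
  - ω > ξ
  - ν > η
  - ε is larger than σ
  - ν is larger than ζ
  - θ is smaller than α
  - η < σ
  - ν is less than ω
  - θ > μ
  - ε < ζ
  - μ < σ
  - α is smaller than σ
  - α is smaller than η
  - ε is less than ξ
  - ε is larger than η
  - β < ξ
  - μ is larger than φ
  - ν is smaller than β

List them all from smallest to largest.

Nothing is placed below φ, so it is least; from there φ < μ; μ < θ; θ < α; α < η; η < σ; σ < ε; ε < ζ; ζ < ν; ν < β; β < ξ; ξ < ω, each given directly.

φ < μ < θ < α < η < σ < ε < ζ < ν < β < ξ < ω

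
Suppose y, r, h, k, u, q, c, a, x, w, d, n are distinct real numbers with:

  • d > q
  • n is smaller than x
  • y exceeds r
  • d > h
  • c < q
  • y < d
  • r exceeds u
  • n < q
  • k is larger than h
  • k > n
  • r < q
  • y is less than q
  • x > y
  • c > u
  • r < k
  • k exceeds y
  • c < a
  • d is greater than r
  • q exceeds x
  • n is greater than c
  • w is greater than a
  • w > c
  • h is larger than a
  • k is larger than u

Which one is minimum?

u

Chaining upward from u: directly above it, c, r, k; then a, y, n, w, q, d; then h, x.
That covers every other element, and nothing is given below u, so u is the minimum.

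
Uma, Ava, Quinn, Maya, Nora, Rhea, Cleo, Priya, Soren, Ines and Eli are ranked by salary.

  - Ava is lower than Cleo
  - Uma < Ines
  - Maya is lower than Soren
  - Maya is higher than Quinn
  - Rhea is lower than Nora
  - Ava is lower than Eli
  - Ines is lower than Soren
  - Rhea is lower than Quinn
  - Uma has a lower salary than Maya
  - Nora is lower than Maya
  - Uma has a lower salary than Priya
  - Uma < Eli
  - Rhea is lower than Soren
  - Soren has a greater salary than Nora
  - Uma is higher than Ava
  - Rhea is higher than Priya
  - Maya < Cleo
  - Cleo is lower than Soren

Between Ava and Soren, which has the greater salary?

Soren

Link the given pairs in sequence: Ava < Uma; Uma < Priya; Priya < Rhea; Rhea < Nora; Nora < Maya; Maya < Cleo; Cleo < Soren.
Chaining these gives Ava < Uma < Priya < Rhea < Nora < Maya < Cleo < Soren.
So Ava < Soren; Soren is the higher of the two.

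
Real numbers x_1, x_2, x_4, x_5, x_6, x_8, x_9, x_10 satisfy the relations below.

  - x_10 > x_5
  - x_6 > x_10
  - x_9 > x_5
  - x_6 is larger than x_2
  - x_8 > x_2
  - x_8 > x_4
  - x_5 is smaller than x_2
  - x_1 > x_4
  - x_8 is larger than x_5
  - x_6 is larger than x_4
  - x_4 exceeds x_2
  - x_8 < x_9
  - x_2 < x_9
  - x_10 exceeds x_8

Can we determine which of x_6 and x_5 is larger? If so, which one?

Following the relations from x_5: x_5 < x_2 < x_4 < x_8 < x_10 < x_6.
So x_6 is larger.

x_6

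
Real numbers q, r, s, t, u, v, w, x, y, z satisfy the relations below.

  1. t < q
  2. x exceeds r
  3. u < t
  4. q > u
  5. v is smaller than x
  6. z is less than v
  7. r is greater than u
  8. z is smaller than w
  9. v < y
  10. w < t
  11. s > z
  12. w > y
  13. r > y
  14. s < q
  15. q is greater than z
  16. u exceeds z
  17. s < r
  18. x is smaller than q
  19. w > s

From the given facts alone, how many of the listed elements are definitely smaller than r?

From r the given relations immediately reach s, u, y.
From those, z, v — 5 in total.
Nothing else is reachable below r; 5 in all.

5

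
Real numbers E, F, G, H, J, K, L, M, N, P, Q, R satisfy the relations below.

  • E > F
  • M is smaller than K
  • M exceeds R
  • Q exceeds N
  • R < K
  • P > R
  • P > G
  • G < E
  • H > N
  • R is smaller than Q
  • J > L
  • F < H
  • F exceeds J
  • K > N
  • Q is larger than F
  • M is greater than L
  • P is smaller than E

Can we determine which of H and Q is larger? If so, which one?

Following every chain through Q: below Q we get L, J, F, R, N.
H is not reached, and no chain runs the other way from H to Q.
So the given relations leave the order of Q and H undetermined.

undetermined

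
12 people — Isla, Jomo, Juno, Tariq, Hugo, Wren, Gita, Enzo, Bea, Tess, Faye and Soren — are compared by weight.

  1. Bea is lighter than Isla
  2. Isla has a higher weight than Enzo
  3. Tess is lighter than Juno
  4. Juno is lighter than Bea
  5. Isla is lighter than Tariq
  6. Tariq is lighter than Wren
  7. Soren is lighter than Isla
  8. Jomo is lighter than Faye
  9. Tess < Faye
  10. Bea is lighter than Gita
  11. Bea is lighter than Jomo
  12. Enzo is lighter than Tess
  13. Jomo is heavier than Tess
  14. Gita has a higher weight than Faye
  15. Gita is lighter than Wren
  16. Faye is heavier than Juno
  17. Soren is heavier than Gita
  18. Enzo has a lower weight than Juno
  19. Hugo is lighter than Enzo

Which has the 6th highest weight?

Piecing the relations together gives one ordering: Hugo < Enzo < Tess < Juno < Bea < Jomo < Faye < Gita < Soren < Isla < Tariq < Wren.
Counting 6 from the largest end gives Faye.

Faye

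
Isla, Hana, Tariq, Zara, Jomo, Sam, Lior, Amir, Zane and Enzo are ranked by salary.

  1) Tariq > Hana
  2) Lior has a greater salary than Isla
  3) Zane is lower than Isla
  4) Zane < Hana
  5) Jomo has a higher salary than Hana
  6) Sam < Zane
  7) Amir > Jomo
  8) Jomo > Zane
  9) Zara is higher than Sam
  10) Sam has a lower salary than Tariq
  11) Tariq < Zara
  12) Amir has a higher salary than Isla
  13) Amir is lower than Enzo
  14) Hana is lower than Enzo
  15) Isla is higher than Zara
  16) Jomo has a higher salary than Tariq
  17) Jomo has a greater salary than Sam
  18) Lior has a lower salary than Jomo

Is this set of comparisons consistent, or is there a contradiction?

consistent

Every relation is compatible with Sam < Zane < Hana < Tariq < Zara < Isla < Lior < Jomo < Amir < Enzo; the set is consistent.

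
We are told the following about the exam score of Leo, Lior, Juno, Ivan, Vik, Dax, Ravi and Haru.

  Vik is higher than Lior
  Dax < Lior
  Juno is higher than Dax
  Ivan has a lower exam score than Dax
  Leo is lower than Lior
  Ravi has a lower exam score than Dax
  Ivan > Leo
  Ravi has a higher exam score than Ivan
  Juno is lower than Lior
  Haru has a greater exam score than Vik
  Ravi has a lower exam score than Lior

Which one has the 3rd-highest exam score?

The consecutive relations fix a unique order: Leo < Ivan < Ravi < Dax < Juno < Lior < Vik < Haru.
The 3rd largest is Lior.

Lior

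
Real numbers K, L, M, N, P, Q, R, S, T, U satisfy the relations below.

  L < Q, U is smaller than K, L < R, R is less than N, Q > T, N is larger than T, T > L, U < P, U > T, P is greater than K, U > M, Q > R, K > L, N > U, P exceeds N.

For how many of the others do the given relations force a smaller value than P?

7

From P the given relations immediately reach U, K, N.
From those, L, M, R, T — 7 in total.
Nothing else is reachable below P; 7 in all.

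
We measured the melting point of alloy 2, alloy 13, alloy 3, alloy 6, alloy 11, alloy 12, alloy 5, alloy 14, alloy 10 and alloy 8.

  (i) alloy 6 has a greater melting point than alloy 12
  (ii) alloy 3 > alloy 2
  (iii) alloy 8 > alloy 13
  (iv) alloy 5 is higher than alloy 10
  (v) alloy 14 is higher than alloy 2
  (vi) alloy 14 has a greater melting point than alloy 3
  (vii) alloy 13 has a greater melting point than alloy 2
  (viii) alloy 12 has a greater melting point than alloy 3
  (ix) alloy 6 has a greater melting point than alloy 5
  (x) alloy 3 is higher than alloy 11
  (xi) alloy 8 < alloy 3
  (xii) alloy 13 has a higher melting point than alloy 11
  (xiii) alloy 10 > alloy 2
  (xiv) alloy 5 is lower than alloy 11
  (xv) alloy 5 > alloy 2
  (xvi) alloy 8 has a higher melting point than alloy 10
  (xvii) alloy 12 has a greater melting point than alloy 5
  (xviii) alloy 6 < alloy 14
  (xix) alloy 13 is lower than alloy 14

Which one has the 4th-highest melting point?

Piecing the relations together gives one ordering: alloy 2 < alloy 10 < alloy 5 < alloy 11 < alloy 13 < alloy 8 < alloy 3 < alloy 12 < alloy 6 < alloy 14.
Counting 4 from the largest end gives alloy 3.

alloy 3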